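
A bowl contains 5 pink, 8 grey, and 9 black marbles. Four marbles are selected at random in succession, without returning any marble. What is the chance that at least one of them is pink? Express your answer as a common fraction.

Use the complement: P(at least one pink) = 1 − P(no pink).
P(none) = C(17,4)/C(22,4) = 2380/7315.
So P = 1 − 2380/7315 = 141/209 ≈ 0.6746.

141/209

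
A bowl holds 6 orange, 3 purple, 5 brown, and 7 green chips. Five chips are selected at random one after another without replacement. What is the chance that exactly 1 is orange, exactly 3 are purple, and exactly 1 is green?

2/969

Unordered draws without replacement: count favorable combinations over C(21,5).
Favorable = C(6,1) · C(3,3) · C(5,0) · C(7,1) = 42; total = C(21,5) = 20349.
P = 42/20349 = 2/969 ≈ 0.0021.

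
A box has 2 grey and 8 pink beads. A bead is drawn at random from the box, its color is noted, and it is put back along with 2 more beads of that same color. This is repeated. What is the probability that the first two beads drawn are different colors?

Either grey then pink, or pink then grey; after the first draw the total is 12.
P = (2/10)·(8/12) + (8/10)·(2/12) = 4/15 ≈ 0.2667.

4/15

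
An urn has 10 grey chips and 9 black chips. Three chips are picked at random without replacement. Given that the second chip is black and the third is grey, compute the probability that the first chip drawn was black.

P(first=black and the second chip is black and the third is grey) = (9/19)·(8/18)·(10/17) = 40/323.
P(E) = Σ over first color = 45/323 + 40/323 = 5/19.
By Bayes, P(first=black | E) = 40/323 / 5/19 = 8/17 ≈ 0.4706.

8/17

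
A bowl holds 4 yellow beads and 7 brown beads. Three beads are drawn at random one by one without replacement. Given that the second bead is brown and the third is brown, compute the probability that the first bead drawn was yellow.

4/9

P(first=yellow and the second bead is brown and the third is brown) = (4/11)·(7/10)·(6/9) = 28/165.
P(E) = Σ over first color = 28/165 + 7/33 = 21/55.
By Bayes, P(first=yellow | E) = 28/165 / 21/55 = 4/9 ≈ 0.4444.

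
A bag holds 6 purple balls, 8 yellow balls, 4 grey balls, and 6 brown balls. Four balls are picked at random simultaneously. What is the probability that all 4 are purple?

Unordered draws without replacement: count favorable combinations over C(24,4).
Favorable = C(6,4) · C(8,0) · C(4,0) · C(6,0) = 15; total = C(24,4) = 10626.
P = 15/10626 = 5/3542 ≈ 0.0014.

5/3542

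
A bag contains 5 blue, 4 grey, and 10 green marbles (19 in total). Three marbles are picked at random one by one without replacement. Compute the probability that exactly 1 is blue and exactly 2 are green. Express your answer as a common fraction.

Unordered draws without replacement: count favorable combinations over C(19,3).
Favorable = C(5,1) · C(4,0) · C(10,2) = 225; total = C(19,3) = 969.
P = 225/969 = 75/323 ≈ 0.2322.

75/323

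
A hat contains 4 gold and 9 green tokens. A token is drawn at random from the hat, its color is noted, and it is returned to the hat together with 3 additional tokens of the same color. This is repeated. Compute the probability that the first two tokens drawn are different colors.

9/26

Either green then gold, or gold then green; after the first draw the total is 16.
P = (9/13)·(4/16) + (4/13)·(9/16) = 9/26 ≈ 0.3462.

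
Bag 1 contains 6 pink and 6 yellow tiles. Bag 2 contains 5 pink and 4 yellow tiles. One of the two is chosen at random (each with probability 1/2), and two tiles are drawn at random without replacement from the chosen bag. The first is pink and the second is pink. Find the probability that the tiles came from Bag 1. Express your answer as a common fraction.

P(E | Bag 1) = 5/22; P(E | Bag 2) = 5/18.
P(E) = 1/2·5/22 + 1/2·5/18 = 25/99.
By Bayes' rule, P(Bag 1 | E) = 5/44 / 25/99 = 9/20 ≈ 0.4500.

9/20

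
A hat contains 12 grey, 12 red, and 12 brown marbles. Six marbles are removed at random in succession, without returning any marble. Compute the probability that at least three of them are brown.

Sum the hypergeometric tail for j = 3,…,6 brown marbles.
Favorable = C(12,3)·C(24,3) + C(12,4)·C(24,2) + C(12,5)·C(24,1) + C(12,6)·C(24,0) = 601832; total = C(36,6) = 1947792.
P = 601832/1947792 = 977/3162 ≈ 0.3090.

977/3162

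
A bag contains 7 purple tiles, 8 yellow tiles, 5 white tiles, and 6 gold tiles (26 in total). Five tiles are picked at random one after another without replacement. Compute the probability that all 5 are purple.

21/65780

Unordered draws without replacement: count favorable combinations over C(26,5).
Favorable = C(7,5) · C(8,0) · C(5,0) · C(6,0) = 21; total = C(26,5) = 65780.
P = 21/65780 = 21/65780 ≈ 0.0003.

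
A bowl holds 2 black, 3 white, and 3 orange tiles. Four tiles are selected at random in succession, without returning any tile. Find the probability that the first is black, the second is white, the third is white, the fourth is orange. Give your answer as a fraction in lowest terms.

3/140

Multiply the conditional probability of each draw in order, without replacement, so each draw removes one from its color and from the total.
P = (2/8) · (3/7) · (2/6) · (3/5) = 3/140 ≈ 0.0214.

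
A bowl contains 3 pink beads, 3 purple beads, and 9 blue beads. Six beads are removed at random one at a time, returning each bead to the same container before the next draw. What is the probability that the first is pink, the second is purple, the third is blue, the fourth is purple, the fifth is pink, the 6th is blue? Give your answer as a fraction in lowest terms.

9/15625

Multiply the conditional probability of each draw in order, with replacement (the composition resets each draw).
P = (3/15) · (3/15) · (9/15) · (3/15) · (3/15) · (9/15) = 9/15625 ≈ 0.0006.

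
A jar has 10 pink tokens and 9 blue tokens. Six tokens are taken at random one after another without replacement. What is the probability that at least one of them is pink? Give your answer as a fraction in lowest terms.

Use the complement: P(at least one pink) = 1 − P(no pink).
P(none) = C(9,6)/C(19,6) = 84/27132.
So P = 1 − 84/27132 = 322/323 ≈ 0.9969.

322/323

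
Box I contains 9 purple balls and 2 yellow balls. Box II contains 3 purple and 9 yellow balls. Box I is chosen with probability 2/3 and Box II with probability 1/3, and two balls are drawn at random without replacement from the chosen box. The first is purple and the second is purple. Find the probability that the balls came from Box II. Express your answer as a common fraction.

P(E | Box I) = 36/55; P(E | Box II) = 1/22.
P(E) = 2/3·36/55 + 1/3·1/22 = 149/330.
By Bayes' rule, P(Box II | E) = 1/66 / 149/330 = 5/149 ≈ 0.0336.

5/149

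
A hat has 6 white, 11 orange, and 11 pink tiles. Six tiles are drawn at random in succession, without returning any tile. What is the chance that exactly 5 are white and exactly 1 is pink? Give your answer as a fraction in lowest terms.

Unordered draws without replacement: count favorable combinations over C(28,6).
Favorable = C(6,5) · C(11,0) · C(11,1) = 66; total = C(28,6) = 376740.
P = 66/376740 = 11/62790 ≈ 0.0002.

11/62790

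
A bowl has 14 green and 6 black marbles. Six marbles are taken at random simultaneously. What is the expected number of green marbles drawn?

By linearity of expectation, E[X] = Σ P(draw i is green); by symmetry each draw (even without replacement) has P(green) = 14/20.
E[X] = 6 · 14/20 = 21/5 ≈ 4.2000.

21/5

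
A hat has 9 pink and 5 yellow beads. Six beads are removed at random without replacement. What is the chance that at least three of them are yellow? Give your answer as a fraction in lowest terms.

Sum the hypergeometric tail for j = 3,…,5 yellow beads.
Favorable = C(5,3)·C(9,3) + C(5,4)·C(9,2) + C(5,5)·C(9,1) = 1029; total = C(14,6) = 3003.
P = 1029/3003 = 49/143 ≈ 0.3427.

49/143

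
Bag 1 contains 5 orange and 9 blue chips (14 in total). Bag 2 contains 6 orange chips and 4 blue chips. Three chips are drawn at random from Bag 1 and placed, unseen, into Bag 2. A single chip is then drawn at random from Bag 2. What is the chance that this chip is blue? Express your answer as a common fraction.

83/182

Condition on how many of the transferred chips are blue (from Bag 1: 9 blue of 14; then Bag 2 has 13 total).
  0 blue: C(9,0)C(5,3)/C(14,3) = 5/182; then P = 4/13
  1 blue: C(9,1)C(5,2)/C(14,3) = 45/182; then P = 5/13
  2 blue: C(9,2)C(5,1)/C(14,3) = 45/91; then P = 6/13
  3 blue: C(9,3)C(5,0)/C(14,3) = 3/13; then P = 7/13
P(blue from Bag 2) = 83/182 ≈ 0.4560.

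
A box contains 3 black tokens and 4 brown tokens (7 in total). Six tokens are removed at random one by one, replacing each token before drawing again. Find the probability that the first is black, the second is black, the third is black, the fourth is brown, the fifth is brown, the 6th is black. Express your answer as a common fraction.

1296/117649

Multiply the conditional probability of each draw in order, with replacement (the composition resets each draw).
P = (3/7) · (3/7) · (3/7) · (4/7) · (4/7) · (3/7) = 1296/117649 ≈ 0.0110.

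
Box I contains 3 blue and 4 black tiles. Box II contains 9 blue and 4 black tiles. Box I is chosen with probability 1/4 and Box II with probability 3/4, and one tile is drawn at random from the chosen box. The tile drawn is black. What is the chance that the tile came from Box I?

13/34

P(black | Box I) = 4/7; P(black | Box II) = 4/13.
P(black) = 1/4·4/7 + 3/4·4/13 = 34/91.
By Bayes' rule, P(Box I | black) = 1/7 / 34/91 = 13/34 ≈ 0.3824.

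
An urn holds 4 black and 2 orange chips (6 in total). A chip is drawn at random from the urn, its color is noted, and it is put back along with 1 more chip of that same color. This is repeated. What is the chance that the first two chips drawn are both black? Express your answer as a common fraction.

After a black draw the urn holds 5 black out of 7.
P = (4/6)·(5/7) = 10/21 ≈ 0.4762.

10/21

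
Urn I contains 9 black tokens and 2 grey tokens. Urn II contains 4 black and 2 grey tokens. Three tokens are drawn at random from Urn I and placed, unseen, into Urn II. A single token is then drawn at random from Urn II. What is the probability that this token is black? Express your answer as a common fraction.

71/99

Condition on how many of the transferred tokens are black (from Urn I: 9 black of 11; then Urn II has 9 total).
  1 black: C(9,1)C(2,2)/C(11,3) = 3/55; then P = 5/9
  2 black: C(9,2)C(2,1)/C(11,3) = 24/55; then P = 6/9
  3 black: C(9,3)C(2,0)/C(11,3) = 28/55; then P = 7/9
P(black from Urn II) = 71/99 ≈ 0.7172.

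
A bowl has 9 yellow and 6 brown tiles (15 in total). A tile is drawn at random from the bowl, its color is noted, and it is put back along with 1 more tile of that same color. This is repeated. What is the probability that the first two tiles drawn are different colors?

Either brown then yellow, or yellow then brown; after the first draw the total is 16.
P = (6/15)·(9/16) + (9/15)·(6/16) = 9/20 ≈ 0.4500.

9/20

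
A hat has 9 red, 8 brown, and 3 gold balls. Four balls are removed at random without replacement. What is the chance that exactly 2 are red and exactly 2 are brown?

336/1615

Unordered draws without replacement: count favorable combinations over C(20,4).
Favorable = C(9,2) · C(8,2) · C(3,0) = 1008; total = C(20,4) = 4845.
P = 1008/4845 = 336/1615 ≈ 0.2080.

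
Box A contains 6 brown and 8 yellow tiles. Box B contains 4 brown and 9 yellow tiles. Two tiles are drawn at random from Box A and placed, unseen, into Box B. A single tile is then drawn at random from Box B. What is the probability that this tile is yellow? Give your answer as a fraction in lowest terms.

Condition on how many of the transferred tiles are yellow (from Box A: 8 yellow of 14; then Box B has 15 total).
  0 yellow: C(8,0)C(6,2)/C(14,2) = 15/91; then P = 9/15
  1 yellow: C(8,1)C(6,1)/C(14,2) = 48/91; then P = 10/15
  2 yellow: C(8,2)C(6,0)/C(14,2) = 4/13; then P = 11/15
P(yellow from Box B) = 71/105 ≈ 0.6762.

71/105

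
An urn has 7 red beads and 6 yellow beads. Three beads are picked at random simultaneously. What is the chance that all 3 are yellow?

10/143

Unordered draws without replacement: count favorable combinations over C(13,3).
Favorable = C(7,0) · C(6,3) = 20; total = C(13,3) = 286.
P = 20/286 = 10/143 ≈ 0.0699.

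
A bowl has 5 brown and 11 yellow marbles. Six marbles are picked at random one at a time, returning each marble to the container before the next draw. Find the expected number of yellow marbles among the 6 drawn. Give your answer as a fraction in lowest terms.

33/8

By linearity of expectation, E[X] = Σ P(draw i is yellow); each independent draw has P(yellow) = 11/16.
E[X] = 6 · 11/16 = 33/8 ≈ 4.1250.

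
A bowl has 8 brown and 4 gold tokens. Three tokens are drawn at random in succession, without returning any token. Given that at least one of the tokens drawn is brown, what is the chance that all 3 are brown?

7/27

P(all 3 brown) = C(8,3)/C(12,3) = 14/55; P(at least one brown) = 1 − C(4,3)/C(12,3) = 54/55.
Since 'all 3 brown' ⊆ 'at least one brown', P(all 3 | at least one) = 14/55 / 54/55 = 7/27 ≈ 0.2593.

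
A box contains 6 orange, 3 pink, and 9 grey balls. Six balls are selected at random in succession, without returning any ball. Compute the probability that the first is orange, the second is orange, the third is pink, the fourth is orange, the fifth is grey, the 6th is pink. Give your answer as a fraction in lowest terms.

3/6188

Multiply the conditional probability of each draw in order, without replacement, so each draw removes one from its color and from the total.
P = (6/18) · (5/17) · (3/16) · (4/15) · (9/14) · (2/13) = 3/6188 ≈ 0.0005.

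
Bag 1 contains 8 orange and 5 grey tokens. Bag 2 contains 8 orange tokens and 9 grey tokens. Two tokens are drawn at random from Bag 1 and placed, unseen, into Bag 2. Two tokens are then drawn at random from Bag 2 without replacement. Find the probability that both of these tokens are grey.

Condition on how many of the transferred tokens are grey (from Bag 1: 5 grey of 13; then Bag 2 has 19 total).
  0 grey: C(5,0)C(8,2)/C(13,2) = 14/39; then P = C(9,2)/C(19,2) = 4/19
  1 grey: C(5,1)C(8,1)/C(13,2) = 20/39; then P = C(10,2)/C(19,2) = 5/19
  2 grey: C(5,2)C(8,0)/C(13,2) = 5/39; then P = C(11,2)/C(19,2) = 55/171
P(both grey) = 1679/6669 ≈ 0.2518.

1679/6669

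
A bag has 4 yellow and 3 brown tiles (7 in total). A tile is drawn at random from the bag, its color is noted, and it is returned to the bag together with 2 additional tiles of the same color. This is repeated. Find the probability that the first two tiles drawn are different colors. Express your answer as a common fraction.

8/21

Either yellow then brown, or brown then yellow; after the first draw the total is 9.
P = (4/7)·(3/9) + (3/7)·(4/9) = 8/21 ≈ 0.3810.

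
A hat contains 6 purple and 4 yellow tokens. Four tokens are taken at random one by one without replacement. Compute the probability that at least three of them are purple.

19/42

Sum the hypergeometric tail for j = 3,…,4 purple tokens.
Favorable = C(6,3)·C(4,1) + C(6,4)·C(4,0) = 95; total = C(10,4) = 210.
P = 95/210 = 19/42 ≈ 0.4524.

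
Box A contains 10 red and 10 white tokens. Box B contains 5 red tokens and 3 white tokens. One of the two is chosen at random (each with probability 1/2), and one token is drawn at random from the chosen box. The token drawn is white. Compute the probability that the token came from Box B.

3/7

P(white | Box A) = 1/2; P(white | Box B) = 3/8.
P(white) = 1/2·1/2 + 1/2·3/8 = 7/16.
By Bayes' rule, P(Box B | white) = 3/16 / 7/16 = 3/7 ≈ 0.4286.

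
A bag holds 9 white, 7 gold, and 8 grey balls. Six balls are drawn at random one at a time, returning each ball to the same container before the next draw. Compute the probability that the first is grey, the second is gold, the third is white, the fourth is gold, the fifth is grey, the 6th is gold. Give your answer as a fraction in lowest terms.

343/331776

Multiply the conditional probability of each draw in order, with replacement (the composition resets each draw).
P = (8/24) · (7/24) · (9/24) · (7/24) · (8/24) · (7/24) = 343/331776 ≈ 0.0010.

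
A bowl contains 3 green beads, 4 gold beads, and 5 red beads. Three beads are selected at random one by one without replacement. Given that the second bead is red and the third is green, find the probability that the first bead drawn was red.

P(first=red and the second bead is red and the third is green) = (5/12)·(4/11)·(3/10) = 1/22.
P(E) = Σ over first color = 1/44 + 1/22 + 1/22 = 5/44.
By Bayes, P(first=red | E) = 1/22 / 5/44 = 2/5 ≈ 0.4000.

2/5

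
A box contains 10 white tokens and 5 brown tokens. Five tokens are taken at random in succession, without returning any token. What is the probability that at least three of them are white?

Sum the hypergeometric tail for j = 3,…,5 white tokens.
Favorable = C(10,3)·C(5,2) + C(10,4)·C(5,1) + C(10,5)·C(5,0) = 2502; total = C(15,5) = 3003.
P = 2502/3003 = 834/1001 ≈ 0.8332.

834/1001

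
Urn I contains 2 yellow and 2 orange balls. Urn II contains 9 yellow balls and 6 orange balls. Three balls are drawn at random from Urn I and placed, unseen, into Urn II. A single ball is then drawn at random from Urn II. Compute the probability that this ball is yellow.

7/12

Condition on how many of the transferred balls are yellow (from Urn I: 2 yellow of 4; then Urn II has 18 total).
  1 yellow: C(2,1)C(2,2)/C(4,3) = 1/2; then P = 10/18
  2 yellow: C(2,2)C(2,1)/C(4,3) = 1/2; then P = 11/18
P(yellow from Urn II) = 7/12 ≈ 0.5833.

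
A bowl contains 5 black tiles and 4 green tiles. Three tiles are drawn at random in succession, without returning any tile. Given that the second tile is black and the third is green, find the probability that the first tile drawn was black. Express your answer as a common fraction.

4/7

P(first=black and the second tile is black and the third is green) = (5/9)·(4/8)·(4/7) = 10/63.
P(E) = Σ over first color = 10/63 + 5/42 = 5/18.
By Bayes, P(first=black | E) = 10/63 / 5/18 = 4/7 ≈ 0.5714.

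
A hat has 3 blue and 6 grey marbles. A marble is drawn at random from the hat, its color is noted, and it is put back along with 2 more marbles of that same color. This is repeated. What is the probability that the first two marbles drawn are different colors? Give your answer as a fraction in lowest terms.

Either blue then grey, or grey then blue; after the first draw the total is 11.
P = (3/9)·(6/11) + (6/9)·(3/11) = 4/11 ≈ 0.3636.

4/11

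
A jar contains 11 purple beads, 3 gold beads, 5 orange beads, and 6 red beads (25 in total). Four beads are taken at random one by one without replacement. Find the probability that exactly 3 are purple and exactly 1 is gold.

Unordered draws without replacement: count favorable combinations over C(25,4).
Favorable = C(11,3) · C(3,1) · C(5,0) · C(6,0) = 495; total = C(25,4) = 12650.
P = 495/12650 = 9/230 ≈ 0.0391.

9/230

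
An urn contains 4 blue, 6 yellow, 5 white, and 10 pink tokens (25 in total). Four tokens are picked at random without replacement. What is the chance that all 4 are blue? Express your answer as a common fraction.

Unordered draws without replacement: count favorable combinations over C(25,4).
Favorable = C(4,4) · C(6,0) · C(5,0) · C(10,0) = 1; total = C(25,4) = 12650.
P = 1/12650 = 1/12650 ≈ 0.0001.

1/12650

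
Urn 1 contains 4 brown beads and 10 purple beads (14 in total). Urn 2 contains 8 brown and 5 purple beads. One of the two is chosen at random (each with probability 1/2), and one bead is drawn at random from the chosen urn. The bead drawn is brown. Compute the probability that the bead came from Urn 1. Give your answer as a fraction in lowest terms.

13/41

P(brown | Urn 1) = 2/7; P(brown | Urn 2) = 8/13.
P(brown) = 1/2·2/7 + 1/2·8/13 = 41/91.
By Bayes' rule, P(Urn 1 | brown) = 1/7 / 41/91 = 13/41 ≈ 0.3171.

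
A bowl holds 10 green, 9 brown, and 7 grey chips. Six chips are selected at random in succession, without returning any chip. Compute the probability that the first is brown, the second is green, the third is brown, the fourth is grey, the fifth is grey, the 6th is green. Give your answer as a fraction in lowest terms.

Multiply the conditional probability of each draw in order, without replacement, so each draw removes one from its color and from the total.
P = (9/26) · (10/25) · (8/24) · (7/23) · (6/22) · (9/21) = 27/16445 ≈ 0.0016.

27/16445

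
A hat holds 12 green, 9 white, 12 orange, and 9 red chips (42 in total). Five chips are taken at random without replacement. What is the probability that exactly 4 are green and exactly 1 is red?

Unordered draws without replacement: count favorable combinations over C(42,5).
Favorable = C(12,4) · C(9,0) · C(12,0) · C(9,1) = 4455; total = C(42,5) = 850668.
P = 4455/850668 = 1485/283556 ≈ 0.0052.

1485/283556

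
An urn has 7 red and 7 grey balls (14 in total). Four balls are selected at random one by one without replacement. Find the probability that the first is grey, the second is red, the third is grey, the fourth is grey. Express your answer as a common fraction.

Multiply the conditional probability of each draw in order, without replacement, so each draw removes one from its color and from the total.
P = (7/14) · (7/13) · (6/12) · (5/11) = 35/572 ≈ 0.0612.

35/572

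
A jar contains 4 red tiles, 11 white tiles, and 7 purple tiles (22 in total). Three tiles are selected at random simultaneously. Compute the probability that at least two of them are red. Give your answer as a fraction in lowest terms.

4/55

Sum the hypergeometric tail for j = 2,…,3 red tiles.
Favorable = C(4,2)·C(18,1) + C(4,3)·C(18,0) = 112; total = C(22,3) = 1540.
P = 112/1540 = 4/55 ≈ 0.0727.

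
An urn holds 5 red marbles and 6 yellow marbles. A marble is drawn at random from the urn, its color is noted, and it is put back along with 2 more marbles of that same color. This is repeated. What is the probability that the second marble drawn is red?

5/11

Condition on the first draw. If first is red (prob 5/11), second-red has prob (7)/(13); if not (prob 6/11), it has prob 5/(13).
P = (5/11)·(7/13) + (6/11)·(5/13) = 5/11 ≈ 0.4545.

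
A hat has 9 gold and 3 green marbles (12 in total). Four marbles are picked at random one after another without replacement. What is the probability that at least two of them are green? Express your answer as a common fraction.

Sum the hypergeometric tail for j = 2,…,3 green marbles.
Favorable = C(3,2)·C(9,2) + C(3,3)·C(9,1) = 117; total = C(12,4) = 495.
P = 117/495 = 13/55 ≈ 0.2364.

13/55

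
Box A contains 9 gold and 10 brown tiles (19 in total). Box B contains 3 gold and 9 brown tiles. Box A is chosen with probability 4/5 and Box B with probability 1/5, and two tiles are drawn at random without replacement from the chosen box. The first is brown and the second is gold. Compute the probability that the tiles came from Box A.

880/1051

P(E | Box A) = 5/19; P(E | Box B) = 9/44.
P(E) = 4/5·5/19 + 1/5·9/44 = 1051/4180.
By Bayes' rule, P(Box A | E) = 4/19 / 1051/4180 = 880/1051 ≈ 0.8373.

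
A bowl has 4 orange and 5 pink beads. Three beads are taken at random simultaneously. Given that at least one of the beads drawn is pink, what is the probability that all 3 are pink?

1/8

P(all 3 pink) = C(5,3)/C(9,3) = 5/42; P(at least one pink) = 1 − C(4,3)/C(9,3) = 20/21.
Since 'all 3 pink' ⊆ 'at least one pink', P(all 3 | at least one) = 5/42 / 20/21 = 1/8 ≈ 0.1250.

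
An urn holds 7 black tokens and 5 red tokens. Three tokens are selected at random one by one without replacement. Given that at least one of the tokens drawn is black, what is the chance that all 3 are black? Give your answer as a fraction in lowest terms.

1/6

P(all 3 black) = C(7,3)/C(12,3) = 7/44; P(at least one black) = 1 − C(5,3)/C(12,3) = 21/22.
Since 'all 3 black' ⊆ 'at least one black', P(all 3 | at least one) = 7/44 / 21/22 = 1/6 ≈ 0.1667.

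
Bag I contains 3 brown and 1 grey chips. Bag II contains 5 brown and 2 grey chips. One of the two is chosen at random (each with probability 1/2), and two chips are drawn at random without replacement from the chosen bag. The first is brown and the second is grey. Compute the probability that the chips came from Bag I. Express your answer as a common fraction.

P(E | Bag I) = 1/4; P(E | Bag II) = 5/21.
P(E) = 1/2·1/4 + 1/2·5/21 = 41/168.
By Bayes' rule, P(Bag I | E) = 1/8 / 41/168 = 21/41 ≈ 0.5122.

21/41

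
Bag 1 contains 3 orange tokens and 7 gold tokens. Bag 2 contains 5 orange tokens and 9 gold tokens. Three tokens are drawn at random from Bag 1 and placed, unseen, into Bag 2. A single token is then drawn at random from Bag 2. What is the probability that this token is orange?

59/170

Condition on how many of the transferred tokens are orange (from Bag 1: 3 orange of 10; then Bag 2 has 17 total).
  0 orange: C(3,0)C(7,3)/C(10,3) = 7/24; then P = 5/17
  1 orange: C(3,1)C(7,2)/C(10,3) = 21/40; then P = 6/17
  2 orange: C(3,2)C(7,1)/C(10,3) = 7/40; then P = 7/17
  3 orange: C(3,3)C(7,0)/C(10,3) = 1/120; then P = 8/17
P(orange from Bag 2) = 59/170 ≈ 0.3471.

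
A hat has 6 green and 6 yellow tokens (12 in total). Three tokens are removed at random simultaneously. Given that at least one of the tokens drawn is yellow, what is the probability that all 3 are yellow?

P(all 3 yellow) = C(6,3)/C(12,3) = 1/11; P(at least one yellow) = 1 − C(6,3)/C(12,3) = 10/11.
Since 'all 3 yellow' ⊆ 'at least one yellow', P(all 3 | at least one) = 1/11 / 10/11 = 1/10 ≈ 0.1000.

1/10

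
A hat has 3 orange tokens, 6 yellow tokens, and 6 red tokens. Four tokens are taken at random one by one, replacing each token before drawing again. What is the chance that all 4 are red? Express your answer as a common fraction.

Multiply the conditional probability of each draw in order, with replacement (the composition resets each draw).
P = (6/15) · (6/15) · (6/15) · (6/15) = 16/625 ≈ 0.0256.

16/625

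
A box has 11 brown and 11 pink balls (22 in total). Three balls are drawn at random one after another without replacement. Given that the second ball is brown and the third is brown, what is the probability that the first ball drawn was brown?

9/20

P(first=brown and the second ball is brown and the third is brown) = (11/22)·(10/21)·(9/20) = 3/28.
P(E) = Σ over first color = 3/28 + 11/84 = 5/21.
By Bayes, P(first=brown | E) = 3/28 / 5/21 = 9/20 ≈ 0.4500.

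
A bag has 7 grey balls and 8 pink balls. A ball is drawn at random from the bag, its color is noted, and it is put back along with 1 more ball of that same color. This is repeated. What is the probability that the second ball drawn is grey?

Condition on the first draw. If first is grey (prob 7/15), second-grey has prob (8)/(16); if not (prob 8/15), it has prob 7/(16).
P = (7/15)·(8/16) + (8/15)·(7/16) = 7/15 ≈ 0.4667.

7/15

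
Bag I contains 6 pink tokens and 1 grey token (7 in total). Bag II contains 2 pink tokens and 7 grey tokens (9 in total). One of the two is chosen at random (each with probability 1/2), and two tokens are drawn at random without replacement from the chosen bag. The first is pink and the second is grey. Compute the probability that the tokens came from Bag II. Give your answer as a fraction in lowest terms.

49/85

P(E | Bag I) = 1/7; P(E | Bag II) = 7/36.
P(E) = 1/2·1/7 + 1/2·7/36 = 85/504.
By Bayes' rule, P(Bag II | E) = 7/72 / 85/504 = 49/85 ≈ 0.5765.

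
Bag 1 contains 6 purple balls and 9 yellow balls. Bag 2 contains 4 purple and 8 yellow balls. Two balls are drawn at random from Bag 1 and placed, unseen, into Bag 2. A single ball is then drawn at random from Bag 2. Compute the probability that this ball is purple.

12/35

Condition on how many of the transferred balls are purple (from Bag 1: 6 purple of 15; then Bag 2 has 14 total).
  0 purple: C(6,0)C(9,2)/C(15,2) = 12/35; then P = 4/14
  1 purple: C(6,1)C(9,1)/C(15,2) = 18/35; then P = 5/14
  2 purple: C(6,2)C(9,0)/C(15,2) = 1/7; then P = 6/14
P(purple from Bag 2) = 12/35 ≈ 0.3429.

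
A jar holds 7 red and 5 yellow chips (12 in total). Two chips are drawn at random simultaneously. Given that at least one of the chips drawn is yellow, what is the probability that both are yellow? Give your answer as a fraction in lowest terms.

P(both yellow) = C(5,2)/C(12,2) = 5/33; P(at least one yellow) = 1 − C(7,2)/C(12,2) = 15/22.
Since 'both yellow' ⊆ 'at least one yellow', P(both | at least one) = 5/33 / 15/22 = 2/9 ≈ 0.2222.

2/9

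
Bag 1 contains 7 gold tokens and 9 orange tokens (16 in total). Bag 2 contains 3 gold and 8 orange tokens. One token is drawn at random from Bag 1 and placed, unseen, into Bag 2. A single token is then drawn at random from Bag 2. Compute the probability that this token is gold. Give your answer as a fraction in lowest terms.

55/192

Condition on how many of the transferred tokens are gold (from Bag 1: 7 gold of 16; then Bag 2 has 12 total).
  0 gold: C(7,0)C(9,1)/C(16,1) = 9/16; then P = 3/12
  1 gold: C(7,1)C(9,0)/C(16,1) = 7/16; then P = 4/12
P(gold from Bag 2) = 55/192 ≈ 0.2865.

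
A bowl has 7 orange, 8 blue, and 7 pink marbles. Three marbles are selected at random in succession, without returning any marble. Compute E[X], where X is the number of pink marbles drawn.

21/22

By linearity of expectation, E[X] = Σ P(draw i is pink); by symmetry each draw (even without replacement) has P(pink) = 7/22.
E[X] = 3 · 7/22 = 21/22 ≈ 0.9545.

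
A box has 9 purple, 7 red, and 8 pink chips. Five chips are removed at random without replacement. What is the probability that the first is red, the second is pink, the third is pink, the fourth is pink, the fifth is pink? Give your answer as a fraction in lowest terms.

Multiply the conditional probability of each draw in order, without replacement, so each draw removes one from its color and from the total.
P = (7/24) · (8/23) · (7/22) · (6/21) · (5/20) = 7/3036 ≈ 0.0023.

7/3036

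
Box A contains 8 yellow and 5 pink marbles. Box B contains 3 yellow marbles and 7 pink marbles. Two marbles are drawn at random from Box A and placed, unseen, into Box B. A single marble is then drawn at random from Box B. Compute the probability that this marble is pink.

Condition on how many of the transferred marbles are pink (from Box A: 5 pink of 13; then Box B has 12 total).
  0 pink: C(5,0)C(8,2)/C(13,2) = 14/39; then P = 7/12
  1 pink: C(5,1)C(8,1)/C(13,2) = 20/39; then P = 8/12
  2 pink: C(5,2)C(8,0)/C(13,2) = 5/39; then P = 9/12
P(pink from Box B) = 101/156 ≈ 0.6474.

101/156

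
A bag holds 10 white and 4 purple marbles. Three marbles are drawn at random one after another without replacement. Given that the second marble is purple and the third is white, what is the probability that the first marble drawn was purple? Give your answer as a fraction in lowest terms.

P(first=purple and the second marble is purple and the third is white) = (4/14)·(3/13)·(10/12) = 5/91.
P(E) = Σ over first color = 15/91 + 5/91 = 20/91.
By Bayes, P(first=purple | E) = 5/91 / 20/91 = 1/4 ≈ 0.2500.

1/4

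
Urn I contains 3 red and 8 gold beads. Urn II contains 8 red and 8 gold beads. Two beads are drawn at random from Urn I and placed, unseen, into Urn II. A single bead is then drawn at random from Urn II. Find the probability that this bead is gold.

Condition on how many of the transferred beads are gold (from Urn I: 8 gold of 11; then Urn II has 18 total).
  0 gold: C(8,0)C(3,2)/C(11,2) = 3/55; then P = 8/18
  1 gold: C(8,1)C(3,1)/C(11,2) = 24/55; then P = 9/18
  2 gold: C(8,2)C(3,0)/C(11,2) = 28/55; then P = 10/18
P(gold from Urn II) = 52/99 ≈ 0.5253.

52/99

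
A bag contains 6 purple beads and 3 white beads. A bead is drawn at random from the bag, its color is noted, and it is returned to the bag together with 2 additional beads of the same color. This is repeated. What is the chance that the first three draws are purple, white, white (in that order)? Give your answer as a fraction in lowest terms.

10/143

Track the composition after each reinforcement of +2.
P = (6/9) · (3/11) · (5/13) = 10/143 ≈ 0.0699.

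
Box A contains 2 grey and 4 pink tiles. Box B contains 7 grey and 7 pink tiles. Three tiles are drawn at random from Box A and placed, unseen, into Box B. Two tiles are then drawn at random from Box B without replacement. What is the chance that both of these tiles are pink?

Condition on how many of the transferred tiles are pink (from Box A: 4 pink of 6; then Box B has 17 total).
  1 pink: C(4,1)C(2,2)/C(6,3) = 1/5; then P = C(8,2)/C(17,2) = 7/34
  2 pink: C(4,2)C(2,1)/C(6,3) = 3/5; then P = C(9,2)/C(17,2) = 9/34
  3 pink: C(4,3)C(2,0)/C(6,3) = 1/5; then P = C(10,2)/C(17,2) = 45/136
P(both pink) = 181/680 ≈ 0.2662.

181/680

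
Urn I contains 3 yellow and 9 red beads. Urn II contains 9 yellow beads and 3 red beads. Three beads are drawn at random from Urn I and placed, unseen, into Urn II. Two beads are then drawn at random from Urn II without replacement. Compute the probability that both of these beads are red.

Condition on how many of the transferred beads are red (from Urn I: 9 red of 12; then Urn II has 15 total).
  0 red: C(9,0)C(3,3)/C(12,3) = 1/220; then P = C(3,2)/C(15,2) = 1/35
  1 red: C(9,1)C(3,2)/C(12,3) = 27/220; then P = C(4,2)/C(15,2) = 2/35
  2 red: C(9,2)C(3,1)/C(12,3) = 27/55; then P = C(5,2)/C(15,2) = 2/21
  3 red: C(9,3)C(3,0)/C(12,3) = 21/55; then P = C(6,2)/C(15,2) = 1/7
P(both red) = 167/1540 ≈ 0.1084.

167/1540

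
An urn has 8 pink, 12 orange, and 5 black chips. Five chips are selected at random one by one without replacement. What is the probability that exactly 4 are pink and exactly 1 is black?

Unordered draws without replacement: count favorable combinations over C(25,5).
Favorable = C(8,4) · C(12,0) · C(5,1) = 350; total = C(25,5) = 53130.
P = 350/53130 = 5/759 ≈ 0.0066.

5/759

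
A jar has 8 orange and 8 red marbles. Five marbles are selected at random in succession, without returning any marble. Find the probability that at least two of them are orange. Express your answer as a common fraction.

Sum the hypergeometric tail for j = 2,…,5 orange marbles.
Favorable = C(8,2)·C(8,3) + C(8,3)·C(8,2) + C(8,4)·C(8,1) + C(8,5)·C(8,0) = 3752; total = C(16,5) = 4368.
P = 3752/4368 = 67/78 ≈ 0.8590.

67/78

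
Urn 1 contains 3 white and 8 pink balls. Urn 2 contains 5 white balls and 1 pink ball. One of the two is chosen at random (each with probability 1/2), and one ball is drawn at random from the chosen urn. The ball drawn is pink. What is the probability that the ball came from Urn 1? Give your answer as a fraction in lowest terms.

48/59

P(pink | Urn 1) = 8/11; P(pink | Urn 2) = 1/6.
P(pink) = 1/2·8/11 + 1/2·1/6 = 59/132.
By Bayes' rule, P(Urn 1 | pink) = 4/11 / 59/132 = 48/59 ≈ 0.8136.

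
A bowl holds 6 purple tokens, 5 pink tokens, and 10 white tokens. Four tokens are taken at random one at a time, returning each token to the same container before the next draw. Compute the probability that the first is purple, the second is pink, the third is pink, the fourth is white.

Multiply the conditional probability of each draw in order, with replacement (the composition resets each draw).
P = (6/21) · (5/21) · (5/21) · (10/21) = 500/64827 ≈ 0.0077.

500/64827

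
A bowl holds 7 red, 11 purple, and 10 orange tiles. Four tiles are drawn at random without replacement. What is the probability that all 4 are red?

1/585

Unordered draws without replacement: count favorable combinations over C(28,4).
Favorable = C(7,4) · C(11,0) · C(10,0) = 35; total = C(28,4) = 20475.
P = 35/20475 = 1/585 ≈ 0.0017.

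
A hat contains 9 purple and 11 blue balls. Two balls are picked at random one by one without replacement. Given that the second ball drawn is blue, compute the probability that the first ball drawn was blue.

10/19

P(first=blue and the second ball drawn is blue) = (11/20)·(10/19) = 11/38.
P(the second ball drawn is blue) = Σ over first color = 99/380 + 11/38 = 11/20.
By Bayes, P(first=blue | the second ball drawn is blue) = 11/38 / 11/20 = 10/19 ≈ 0.5263.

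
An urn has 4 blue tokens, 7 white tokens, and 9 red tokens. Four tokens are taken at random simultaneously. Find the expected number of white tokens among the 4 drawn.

7/5

By linearity of expectation, E[X] = Σ P(draw i is white); by symmetry each draw (even without replacement) has P(white) = 7/20.
E[X] = 4 · 7/20 = 7/5 ≈ 1.4000.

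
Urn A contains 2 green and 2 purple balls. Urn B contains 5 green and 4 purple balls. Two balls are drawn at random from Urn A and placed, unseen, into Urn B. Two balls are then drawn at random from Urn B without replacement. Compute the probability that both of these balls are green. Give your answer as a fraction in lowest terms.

Condition on how many of the transferred balls are green (from Urn A: 2 green of 4; then Urn B has 11 total).
  0 green: C(2,0)C(2,2)/C(4,2) = 1/6; then P = C(5,2)/C(11,2) = 2/11
  1 green: C(2,1)C(2,1)/C(4,2) = 2/3; then P = C(6,2)/C(11,2) = 3/11
  2 green: C(2,2)C(2,0)/C(4,2) = 1/6; then P = C(7,2)/C(11,2) = 21/55
P(both green) = 91/330 ≈ 0.2758.

91/330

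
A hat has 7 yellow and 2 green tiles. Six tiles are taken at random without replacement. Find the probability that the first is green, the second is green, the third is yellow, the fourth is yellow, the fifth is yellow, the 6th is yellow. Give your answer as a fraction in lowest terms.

Multiply the conditional probability of each draw in order, without replacement, so each draw removes one from its color and from the total.
P = (2/9) · (1/8) · (7/7) · (6/6) · (5/5) · (4/4) = 1/36 ≈ 0.0278.

1/36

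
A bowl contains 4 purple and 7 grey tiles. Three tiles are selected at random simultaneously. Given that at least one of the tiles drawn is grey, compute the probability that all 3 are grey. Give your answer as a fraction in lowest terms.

5/23

P(all 3 grey) = C(7,3)/C(11,3) = 7/33; P(at least one grey) = 1 − C(4,3)/C(11,3) = 161/165.
Since 'all 3 grey' ⊆ 'at least one grey', P(all 3 | at least one) = 7/33 / 161/165 = 5/23 ≈ 0.2174.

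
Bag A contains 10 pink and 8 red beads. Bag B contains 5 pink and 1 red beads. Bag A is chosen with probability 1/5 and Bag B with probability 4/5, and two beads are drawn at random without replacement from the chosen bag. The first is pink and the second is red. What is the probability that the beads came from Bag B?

51/71

P(E | Bag A) = 40/153; P(E | Bag B) = 1/6.
P(E) = 1/5·40/153 + 4/5·1/6 = 142/765.
By Bayes' rule, P(Bag B | E) = 2/15 / 142/765 = 51/71 ≈ 0.7183.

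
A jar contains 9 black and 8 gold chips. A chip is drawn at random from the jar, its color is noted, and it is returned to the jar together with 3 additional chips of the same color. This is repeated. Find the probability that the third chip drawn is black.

9/17

Sum over the four possibilities for the first two draws (black/not-black each), tracking how the black count and total change by +3 per draw.
P(third is black) = 9/17 ≈ 0.5294. (In a Pólya urn every draw has the same marginal probability 9/17.)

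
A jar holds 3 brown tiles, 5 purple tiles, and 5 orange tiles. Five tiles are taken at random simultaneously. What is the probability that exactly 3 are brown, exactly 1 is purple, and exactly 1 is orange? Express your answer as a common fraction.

Unordered draws without replacement: count favorable combinations over C(13,5).
Favorable = C(3,3) · C(5,1) · C(5,1) = 25; total = C(13,5) = 1287.
P = 25/1287 = 25/1287 ≈ 0.0194.

25/1287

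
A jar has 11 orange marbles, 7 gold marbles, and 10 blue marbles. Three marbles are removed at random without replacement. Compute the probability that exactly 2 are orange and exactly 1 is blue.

Unordered draws without replacement: count favorable combinations over C(28,3).
Favorable = C(11,2) · C(7,0) · C(10,1) = 550; total = C(28,3) = 3276.
P = 550/3276 = 275/1638 ≈ 0.1679.

275/1638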